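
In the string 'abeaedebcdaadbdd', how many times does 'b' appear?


Scanning 'abeaedebcdaadbdd' for 'b':
  Position 1: 'b' -> MATCH (count: 1)
  Position 7: 'b' -> MATCH (count: 2)
  Position 13: 'b' -> MATCH (count: 3)
Total occurrences of 'b': 3

3


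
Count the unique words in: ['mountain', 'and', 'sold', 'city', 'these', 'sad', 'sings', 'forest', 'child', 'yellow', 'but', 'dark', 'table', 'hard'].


Listing all tokens and tracking unique types:
  Token 1: 'mountain' -> NEW (unique so far: 1)
  Token 2: 'and' -> NEW (unique so far: 2)
  Token 3: 'sold' -> NEW (unique so far: 3)
  Token 4: 'city' -> NEW (unique so far: 4)
  Token 5: 'these' -> NEW (unique so far: 5)
  Token 6: 'sad' -> NEW (unique so far: 6)
  Token 7: 'sings' -> NEW (unique so far: 7)
  Token 8: 'forest' -> NEW (unique so far: 8)
  Token 9: 'child' -> NEW (unique so far: 9)
  Token 10: 'yellow' -> NEW (unique so far: 10)
  Token 11: 'but' -> NEW (unique so far: 11)
  Token 12: 'dark' -> NEW (unique so far: 12)
  Token 13: 'table' -> NEW (unique so far: 13)
  Token 14: 'hard' -> NEW (unique so far: 14)
Unique types: ('and', 'but', 'child', 'city', 'dark', 'forest', 'hard', 'mountain', 'sad', 'sings', 'sold', 'table', 'these', 'yellow')
Vocabulary size: 14

14


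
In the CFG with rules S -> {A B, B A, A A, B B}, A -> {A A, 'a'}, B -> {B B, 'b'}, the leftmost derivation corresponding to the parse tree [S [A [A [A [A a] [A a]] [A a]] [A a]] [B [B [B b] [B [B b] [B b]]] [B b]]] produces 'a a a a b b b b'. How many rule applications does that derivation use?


Every bracketed nonterminal node [X ...] in the tree is produced by exactly one rule application.
Reading the tree off as a leftmost derivation:
  Step 1: S  =>  A B   (applied S -> A B)
  Step 2: A B  =>  A A B   (applied A -> A A)
  Step 3: A A B  =>  A A A B   (applied A -> A A)
  Step 4: A A A B  =>  A A A A B   (applied A -> A A)
  Step 5: A A A A B  =>  a A A A B   (applied A -> a)
  Step 6: a A A A B  =>  a a A A B   (applied A -> a)
  Step 7: a a A A B  =>  a a a A B   (applied A -> a)
  Step 8: a a a A B  =>  a a a a B   (applied A -> a)
  Step 9: a a a a B  =>  a a a a B B   (applied B -> B B)
  Step 10: a a a a B B  =>  a a a a B B B   (applied B -> B B)
  Step 11: a a a a B B B  =>  a a a a b B B   (applied B -> b)
  Step 12: a a a a b B B  =>  a a a a b B B B   (applied B -> B B)
  Step 13: a a a a b B B B  =>  a a a a b b B B   (applied B -> b)
  Step 14: a a a a b b B B  =>  a a a a b b b B   (applied B -> b)
  Step 15: a a a a b b b B  =>  a a a a b b b b   (applied B -> b)
Final yield: a a a a b b b b
Total rewrite steps: 15

15


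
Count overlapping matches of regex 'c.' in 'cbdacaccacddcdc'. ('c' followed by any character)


Pattern: c. means 'c' followed by any character.
Scanning 'cbdacaccacddcdc' position-by-position:
  Pos 0: window 'cb' -> MATCH
  Pos 1: window 'bd' -> no
  Pos 2: window 'da' -> no
  Pos 3: window 'ac' -> no
  Pos 4: window 'ca' -> MATCH
  Pos 5: window 'ac' -> no
  Pos 6: window 'cc' -> MATCH
  Pos 7: window 'ca' -> MATCH
  Pos 8: window 'ac' -> no
  Pos 9: window 'cd' -> MATCH
  Pos 10: window 'dd' -> no
  Pos 11: window 'dc' -> no
  Pos 12: window 'cd' -> MATCH
  Pos 13: window 'dc' -> no
  Pos 14: window 'c' -> no
Total matches: 6

6


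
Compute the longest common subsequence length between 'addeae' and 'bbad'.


DP table for LCS of 'addeae' and 'bbad':
       b  b  a  d
    0  0  0  0  0
  a 0  0  0  1  1
  d 0  0  0  1  2
  d 0  0  0  1  2
  e 0  0  0  1  2
  a 0  0  0  1  2
  e 0  0  0  1  2
LCS: 'ad'
LCS length = 2

2


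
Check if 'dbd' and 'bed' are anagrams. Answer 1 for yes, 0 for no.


Sort characters of 'dbd': 'bdd'
Sort characters of 'bed': 'bde'
Sorted forms differ -> they are NOT anagrams
Result: 0

0


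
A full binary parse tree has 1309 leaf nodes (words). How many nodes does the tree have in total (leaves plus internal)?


Leaf nodes (terminals): 1309
Internal nodes = n - 1 = 1309 - 1 = 1308
Total = leaves + internal = 1309 + 1308 = 2617

2617


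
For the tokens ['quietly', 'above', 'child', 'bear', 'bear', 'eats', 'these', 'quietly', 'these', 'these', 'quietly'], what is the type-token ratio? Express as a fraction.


Tokens: 11
Unique types: ('above', 'bear', 'child', 'eats', 'quietly', 'these') = 6
TTR = 6/11
Already in lowest terms.

6/11


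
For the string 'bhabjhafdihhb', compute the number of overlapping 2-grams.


String 'bhabjhafdihhb' has length L = 13.
Number of overlapping n-grams = L - n + 1
Substituting: 13 - 2 + 1 = 12

12


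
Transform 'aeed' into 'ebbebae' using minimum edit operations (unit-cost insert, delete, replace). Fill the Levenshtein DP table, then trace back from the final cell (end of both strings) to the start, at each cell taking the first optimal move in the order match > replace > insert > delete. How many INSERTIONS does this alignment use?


Edit distance = 6. Backtracking from cell (4, 7) with preference match > replace > insert > delete,
then listing the resulting alignment 'aeed' -> 'ebbebae' left to right:
  Step 1: insert 'e' [insertion #1]
  Step 2: insert 'b' [insertion #2]
  Step 3: replace a->b
  Step 4: keep 'e'
  Step 5: insert 'b' [insertion #3]
  Step 6: replace e->a
  Step 7: replace d->e
Total insertions: 3

3


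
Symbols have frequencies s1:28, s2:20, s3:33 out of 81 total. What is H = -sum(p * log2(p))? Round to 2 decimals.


Computing entropy H = -sum(p_i * log2(p_i)):
  s1: p = 28/81 = 0.3457, -p*log2(p) = 0.5298
  s2: p = 20/81 = 0.2469, -p*log2(p) = 0.4983
  s3: p = 33/81 = 0.4074, -p*log2(p) = 0.5278
H = sum of terms = 1.5559
Rounded to 2 decimals: 1.56

1.56


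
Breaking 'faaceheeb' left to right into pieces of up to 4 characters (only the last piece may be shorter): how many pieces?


'faaceheeb' has 9 characters.
Chunking with max size 4:
  Chunk 1: 'faac' (positions 0-3)
  Chunk 2: 'ehee' (positions 4-7)
  Chunk 3: 'b' (positions 8-8)
Total chunks: ceil(9 / 4) = 3

3


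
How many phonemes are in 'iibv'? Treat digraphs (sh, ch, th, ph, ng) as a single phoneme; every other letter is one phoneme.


Parsing 'iibv' greedily, digraphs first:
  'i' -> vowel phoneme (phonemes so far: 1)
  'i' -> vowel phoneme (phonemes so far: 2)
  'b' -> consonant phoneme (phonemes so far: 3)
  'v' -> consonant phoneme (phonemes so far: 4)
Total phonemes: 4

4


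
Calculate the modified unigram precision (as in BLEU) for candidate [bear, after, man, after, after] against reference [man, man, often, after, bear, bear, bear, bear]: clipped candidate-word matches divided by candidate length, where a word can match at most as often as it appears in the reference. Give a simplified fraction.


Reference word counts: {'after': 1, 'bear': 4, 'man': 2, 'often': 1}
Checking each candidate word (with clipping):
  'bear' -> in reference (ref count 4, used 1/4) -> match (matches: 1)
  'after' -> in reference (ref count 1, used 1/1) -> match (matches: 2)
  'man' -> in reference (ref count 2, used 1/2) -> match (matches: 3)
  'after' -> ref count 1 already used up (1/1) -> clipped, no match (matches: 3)
  'after' -> ref count 1 already used up (1/1) -> clipped, no match (matches: 3)
Clipped matches: 3, Candidate length: 5
Precision = 3/5

3/5


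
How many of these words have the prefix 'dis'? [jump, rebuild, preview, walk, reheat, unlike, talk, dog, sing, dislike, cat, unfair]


Checking each word for prefix 'dis':
  'jump' -> no (count: 0)
  'rebuild' -> no (count: 0)
  'preview' -> no (count: 0)
  'walk' -> no (count: 0)
  'reheat' -> no (count: 0)
  'unlike' -> no (count: 0)
  'talk' -> no (count: 0)
  'dog' -> no (count: 0)
  'sing' -> no (count: 0)
  'dislike' -> YES, starts with 'dis' (count: 1)
  'cat' -> no (count: 1)
  'unfair' -> no (count: 1)
Total with prefix 'dis': 1

1


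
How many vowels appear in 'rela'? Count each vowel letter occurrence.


Scanning each character of 'rela':
  Position 1: 'r' -> consonant (running count: 0)
  Position 2: 'e' -> vowel (running count: 1)
  Position 3: 'l' -> consonant (running count: 1)
  Position 4: 'a' -> vowel (running count: 2)
Total vowels: 2

2


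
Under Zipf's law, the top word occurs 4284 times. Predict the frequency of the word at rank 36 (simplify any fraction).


Zipf's law: freq(rank) = f1 / rank
f1 = 4284, rank = 36
freq = 4284 / 36
= 119

119


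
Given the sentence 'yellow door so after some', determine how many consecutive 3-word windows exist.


Word trigrams from [5] words:
  Trigram 1: (yellow door so)
  Trigram 2: (door so after)
  Trigram 3: (so after some)
Total word trigrams: 5 - 2 = 3

3


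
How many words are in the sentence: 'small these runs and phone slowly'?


Counting words by splitting on spaces:
  Word 1: 'small'
  Word 2: 'these'
  Word 3: 'runs'
  Word 4: 'and'
  Word 5: 'phone'
  Word 6: 'slowly'
Total words: 6

6


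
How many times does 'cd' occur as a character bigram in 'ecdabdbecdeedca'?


Scanning 'ecdabdbecdeedca' for bigram 'cd':
  Position 0: 'ec' -> no
  Position 1: 'cd' -> MATCH
  Position 2: 'da' -> no
  Position 3: 'ab' -> no
  Position 4: 'bd' -> no
  Position 5: 'db' -> no
  Position 6: 'be' -> no
  Position 7: 'ec' -> no
  Position 8: 'cd' -> MATCH
  Position 9: 'de' -> no
  Position 10: 'ee' -> no
  Position 11: 'ed' -> no
  Position 12: 'dc' -> no
  Position 13: 'ca' -> no
Total matches: 2

2


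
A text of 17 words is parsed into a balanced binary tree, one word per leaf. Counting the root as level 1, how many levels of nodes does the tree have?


In a balanced binary tree with n leaves the deepest leaf is ceil(log2(n)) edges below the root,
so counting node levels inclusive of root and leaves gives ceil(log2(n)) + 1 levels.
log2(17) = 4.0875
ceil(4.0875) = 5
levels = 5 + 1 = 6

6


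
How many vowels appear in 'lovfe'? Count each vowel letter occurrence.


Scanning each character of 'lovfe':
  Position 1: 'l' -> consonant (running count: 0)
  Position 2: 'o' -> vowel (running count: 1)
  Position 3: 'v' -> consonant (running count: 1)
  Position 4: 'f' -> consonant (running count: 1)
  Position 5: 'e' -> vowel (running count: 2)
Total vowels: 2

2


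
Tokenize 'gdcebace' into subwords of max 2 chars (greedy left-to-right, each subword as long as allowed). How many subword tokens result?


'gdcebace' has 8 characters.
Chunking with max size 2:
  Chunk 1: 'gd' (positions 0-1)
  Chunk 2: 'ce' (positions 2-3)
  Chunk 3: 'ba' (positions 4-5)
  Chunk 4: 'ce' (positions 6-7)
Total chunks: ceil(8 / 2) = 4

4


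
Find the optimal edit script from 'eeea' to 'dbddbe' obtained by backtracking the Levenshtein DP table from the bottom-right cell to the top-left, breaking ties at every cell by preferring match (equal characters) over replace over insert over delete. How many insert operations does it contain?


Edit distance = 6. Backtracking from cell (4, 6) with preference match > replace > insert > delete,
then listing the resulting alignment 'eeea' -> 'dbddbe' left to right:
  Step 1: insert 'd' [insertion #1]
  Step 2: insert 'b' [insertion #2]
  Step 3: replace e->d
  Step 4: replace e->d
  Step 5: replace e->b
  Step 6: replace a->e
Total insertions: 2

2


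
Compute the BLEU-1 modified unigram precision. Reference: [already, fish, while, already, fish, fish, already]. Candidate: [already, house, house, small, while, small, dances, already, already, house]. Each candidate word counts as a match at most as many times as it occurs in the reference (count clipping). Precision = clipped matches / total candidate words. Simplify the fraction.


Reference word counts: {'already': 3, 'fish': 3, 'while': 1}
Checking each candidate word (with clipping):
  'already' -> in reference (ref count 3, used 1/3) -> match (matches: 1)
  'house' -> not in reference -> no match (matches: 1)
  'house' -> not in reference -> no match (matches: 1)
  'small' -> not in reference -> no match (matches: 1)
  'while' -> in reference (ref count 1, used 1/1) -> match (matches: 2)
  'small' -> not in reference -> no match (matches: 2)
  'dances' -> not in reference -> no match (matches: 2)
  'already' -> in reference (ref count 3, used 2/3) -> match (matches: 3)
  'already' -> in reference (ref count 3, used 3/3) -> match (matches: 4)
  'house' -> not in reference -> no match (matches: 4)
Clipped matches: 4, Candidate length: 10
Precision = 4/10 = 2/5

2/5


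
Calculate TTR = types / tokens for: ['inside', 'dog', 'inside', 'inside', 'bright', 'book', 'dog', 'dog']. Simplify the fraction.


Tokens: 8
Unique types: ('book', 'bright', 'dog', 'inside') = 4
TTR = 4/8
Simplify: divide both by 4 -> 1/2
TTR = 1/2

1/2


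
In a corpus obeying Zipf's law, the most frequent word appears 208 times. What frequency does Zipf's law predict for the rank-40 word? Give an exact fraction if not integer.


Zipf's law: freq(rank) = f1 / rank
f1 = 208, rank = 40
freq = 208 / 40
GCD(208, 40) = 8
Simplified: 26/5

26/5


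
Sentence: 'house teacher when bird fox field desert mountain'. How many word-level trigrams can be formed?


Word trigrams from [8] words:
  Trigram 1: (house teacher when)
  Trigram 2: (teacher when bird)
  Trigram 3: (when bird fox)
  Trigram 4: (bird fox field)
  Trigram 5: (fox field desert)
  Trigram 6: (field desert mountain)
Total word trigrams: 8 - 2 = 6

6


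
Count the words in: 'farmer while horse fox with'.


Counting words by splitting on spaces:
  Word 1: 'farmer'
  Word 2: 'while'
  Word 3: 'horse'
  Word 4: 'fox'
  Word 5: 'with'
Total words: 5

5


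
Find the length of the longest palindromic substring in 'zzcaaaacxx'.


Scanning 'zzcaaaacxx' for palindromic substrings.
Substring at positions 2-7: 'caaaac'.
Check: reverse('caaaac') = 'caaaac' -> palindrome confirmed.
Neighbouring characters ('z' / 'x') break symmetry, so it cannot extend further.
No longer palindromic substring exists; longest length = 6

6


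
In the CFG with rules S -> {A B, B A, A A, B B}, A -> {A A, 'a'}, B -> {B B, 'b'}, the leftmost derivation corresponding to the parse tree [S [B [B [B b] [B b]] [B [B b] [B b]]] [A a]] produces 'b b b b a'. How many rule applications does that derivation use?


Every bracketed nonterminal node [X ...] in the tree is produced by exactly one rule application.
Reading the tree off as a leftmost derivation:
  Step 1: S  =>  B A   (applied S -> B A)
  Step 2: B A  =>  B B A   (applied B -> B B)
  Step 3: B B A  =>  B B B A   (applied B -> B B)
  Step 4: B B B A  =>  b B B A   (applied B -> b)
  Step 5: b B B A  =>  b b B A   (applied B -> b)
  Step 6: b b B A  =>  b b B B A   (applied B -> B B)
  Step 7: b b B B A  =>  b b b B A   (applied B -> b)
  Step 8: b b b B A  =>  b b b b A   (applied B -> b)
  Step 9: b b b b A  =>  b b b b a   (applied A -> a)
Final yield: b b b b a
Total rewrite steps: 9

9


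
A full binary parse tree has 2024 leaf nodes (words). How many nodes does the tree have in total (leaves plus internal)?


Leaf nodes (terminals): 2024
Internal nodes = n - 1 = 2024 - 1 = 2023
Total = leaves + internal = 2024 + 2023 = 4047

4047


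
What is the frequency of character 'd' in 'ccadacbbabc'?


Scanning 'ccadacbbabc' for 'd':
  Position 3: 'd' -> MATCH (count: 1)
Total occurrences of 'd': 1

1


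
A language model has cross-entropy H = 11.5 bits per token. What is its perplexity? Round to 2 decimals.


Perplexity formula: PP = 2^H
H = 11.5
PP = 2^11.5
Decompose: 2^11.5 = 2^11 * 2^0.5 = 2^11 * sqrt(2)
2^11 = 2048, sqrt(2) ~ 1.4142136
PP ~ 2048 * 1.4142136 = 2896.3094528
Rounded to 2 decimals: 2896.31

2896.31


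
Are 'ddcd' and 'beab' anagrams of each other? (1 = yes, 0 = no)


Sort characters of 'ddcd': 'cddd'
Sort characters of 'beab': 'abbe'
Sorted forms differ -> they are NOT anagrams
Result: 0

0


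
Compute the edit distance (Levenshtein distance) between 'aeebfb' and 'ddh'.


Building DP table for s1='aeebfb' (len 6) and s2='ddh' (len 3):
       d  d  h
    0  1  2  3
  a 1  1  2  3
  e 2  2  2  3
  e 3  3  3  3
  b 4  4  4  4
  f 5  5  5  5
  b 6  6  6  6
Edit distance = dp[6][3] = 6

6


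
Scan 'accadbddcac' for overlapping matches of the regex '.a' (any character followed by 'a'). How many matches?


Pattern: .a means any character followed by 'a'.
Scanning 'accadbddcac' position-by-position:
  Pos 0: window 'ac' -> no
  Pos 1: window 'cc' -> no
  Pos 2: window 'ca' -> MATCH
  Pos 3: window 'ad' -> no
  Pos 4: window 'db' -> no
  Pos 5: window 'bd' -> no
  Pos 6: window 'dd' -> no
  Pos 7: window 'dc' -> no
  Pos 8: window 'ca' -> MATCH
  Pos 9: window 'ac' -> no
  Pos 10: window 'c' -> no
Total matches: 2

2


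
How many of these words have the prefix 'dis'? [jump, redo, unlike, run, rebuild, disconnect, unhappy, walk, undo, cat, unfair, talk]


Checking each word for prefix 'dis':
  'jump' -> no (count: 0)
  'redo' -> no (count: 0)
  'unlike' -> no (count: 0)
  'run' -> no (count: 0)
  'rebuild' -> no (count: 0)
  'disconnect' -> YES, starts with 'dis' (count: 1)
  'unhappy' -> no (count: 1)
  'walk' -> no (count: 1)
  'undo' -> no (count: 1)
  'cat' -> no (count: 1)
  'unfair' -> no (count: 1)
  'talk' -> no (count: 1)
Total with prefix 'dis': 1

1


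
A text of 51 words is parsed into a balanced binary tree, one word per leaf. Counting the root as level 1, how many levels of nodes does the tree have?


In a balanced binary tree with n leaves the deepest leaf is ceil(log2(n)) edges below the root,
so counting node levels inclusive of root and leaves gives ceil(log2(n)) + 1 levels.
log2(51) = 5.6724
ceil(5.6724) = 6
levels = 6 + 1 = 7

7


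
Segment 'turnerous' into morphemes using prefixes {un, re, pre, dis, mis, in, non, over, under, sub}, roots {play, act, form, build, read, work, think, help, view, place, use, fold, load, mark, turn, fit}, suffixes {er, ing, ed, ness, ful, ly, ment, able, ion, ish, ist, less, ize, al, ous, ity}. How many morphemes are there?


Segmenting 'turnerous' against the inventory:
  'turn' -> root (morpheme 1)
  'er' -> suffix (morpheme 2)
  'ous' -> suffix (morpheme 3)
Total morphemes: 3

3


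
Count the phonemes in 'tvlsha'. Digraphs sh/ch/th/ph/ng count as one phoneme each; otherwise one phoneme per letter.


Parsing 'tvlsha' greedily, digraphs first:
  't' -> consonant phoneme (phonemes so far: 1)
  'v' -> consonant phoneme (phonemes so far: 2)
  'l' -> consonant phoneme (phonemes so far: 3)
  'sh' -> digraph (1 consonant phoneme) (phonemes so far: 4)
  'a' -> vowel phoneme (phonemes so far: 5)
Total phonemes: 5

5


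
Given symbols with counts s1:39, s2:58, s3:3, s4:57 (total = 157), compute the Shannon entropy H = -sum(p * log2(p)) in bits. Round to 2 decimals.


Computing entropy H = -sum(p_i * log2(p_i)):
  s1: p = 39/157 = 0.2484, -p*log2(p) = 0.4991
  s2: p = 58/157 = 0.3694, -p*log2(p) = 0.5307
  s3: p = 3/157 = 0.0191, -p*log2(p) = 0.1091
  s4: p = 57/157 = 0.3631, -p*log2(p) = 0.5307
H = sum of terms = 1.6696
Rounded to 2 decimals: 1.67

1.67


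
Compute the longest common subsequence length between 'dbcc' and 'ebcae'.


DP table for LCS of 'dbcc' and 'ebcae':
       e  b  c  a  e
    0  0  0  0  0  0
  d 0  0  0  0  0  0
  b 0  0  1  1  1  1
  c 0  0  1  2  2  2
  c 0  0  1  2  2  2
LCS: 'bc'
LCS length = 2

2


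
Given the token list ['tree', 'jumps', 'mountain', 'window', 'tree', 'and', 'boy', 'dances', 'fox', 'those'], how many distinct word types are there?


Listing all tokens and tracking unique types:
  Token 1: 'tree' -> NEW (unique so far: 1)
  Token 2: 'jumps' -> NEW (unique so far: 2)
  Token 3: 'mountain' -> NEW (unique so far: 3)
  Token 4: 'window' -> NEW (unique so far: 4)
  Token 5: 'tree' -> duplicate (unique so far: 4)
  Token 6: 'and' -> NEW (unique so far: 5)
  Token 7: 'boy' -> NEW (unique so far: 6)
  Token 8: 'dances' -> NEW (unique so far: 7)
  Token 9: 'fox' -> NEW (unique so far: 8)
  Token 10: 'those' -> NEW (unique so far: 9)
Unique types: ('and', 'boy', 'dances', 'fox', 'jumps', 'mountain', 'those', 'tree', 'window')
Vocabulary size: 9

9


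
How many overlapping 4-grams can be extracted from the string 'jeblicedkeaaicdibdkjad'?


String 'jeblicedkeaaicdibdkjad' has length L = 22.
Number of overlapping n-grams = L - n + 1
Substituting: 22 - 4 + 1 = 19

19


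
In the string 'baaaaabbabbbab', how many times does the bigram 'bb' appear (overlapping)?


Scanning 'baaaaabbabbbab' for bigram 'bb':
  Position 0: 'ba' -> no
  Position 1: 'aa' -> no
  Position 2: 'aa' -> no
  Position 3: 'aa' -> no
  Position 4: 'aa' -> no
  Position 5: 'ab' -> no
  Position 6: 'bb' -> MATCH
  Position 7: 'ba' -> no
  Position 8: 'ab' -> no
  Position 9: 'bb' -> MATCH
  Position 10: 'bb' -> MATCH
  Position 11: 'ba' -> no
  Position 12: 'ab' -> no
Total matches: 3

3


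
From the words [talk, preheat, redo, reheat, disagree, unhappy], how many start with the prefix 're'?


Checking each word for prefix 're':
  'talk' -> no (count: 0)
  'preheat' -> no (count: 0)
  'redo' -> YES, starts with 're' (count: 1)
  'reheat' -> YES, starts with 're' (count: 2)
  'disagree' -> no (count: 2)
  'unhappy' -> no (count: 2)
Total with prefix 're': 2

2


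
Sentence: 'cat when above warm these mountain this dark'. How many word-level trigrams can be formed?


Word trigrams from [8] words:
  Trigram 1: (cat when above)
  Trigram 2: (when above warm)
  Trigram 3: (above warm these)
  Trigram 4: (warm these mountain)
  Trigram 5: (these mountain this)
  Trigram 6: (mountain this dark)
Total word trigrams: 8 - 2 = 6

6


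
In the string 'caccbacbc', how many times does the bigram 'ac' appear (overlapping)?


Scanning 'caccbacbc' for bigram 'ac':
  Position 0: 'ca' -> no
  Position 1: 'ac' -> MATCH
  Position 2: 'cc' -> no
  Position 3: 'cb' -> no
  Position 4: 'ba' -> no
  Position 5: 'ac' -> MATCH
  Position 6: 'cb' -> no
  Position 7: 'bc' -> no
Total matches: 2

2


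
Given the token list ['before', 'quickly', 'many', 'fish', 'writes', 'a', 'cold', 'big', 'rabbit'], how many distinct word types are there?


Listing all tokens and tracking unique types:
  Token 1: 'before' -> NEW (unique so far: 1)
  Token 2: 'quickly' -> NEW (unique so far: 2)
  Token 3: 'many' -> NEW (unique so far: 3)
  Token 4: 'fish' -> NEW (unique so far: 4)
  Token 5: 'writes' -> NEW (unique so far: 5)
  Token 6: 'a' -> NEW (unique so far: 6)
  Token 7: 'cold' -> NEW (unique so far: 7)
  Token 8: 'big' -> NEW (unique so far: 8)
  Token 9: 'rabbit' -> NEW (unique so far: 9)
Unique types: ('a', 'before', 'big', 'cold', 'fish', 'many', 'quickly', 'rabbit', 'writes')
Vocabulary size: 9

9


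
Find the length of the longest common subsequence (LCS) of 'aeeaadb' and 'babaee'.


DP table for LCS of 'aeeaadb' and 'babaee':
       b  a  b  a  e  e
    0  0  0  0  0  0  0
  a 0  0  1  1  1  1  1
  e 0  0  1  1  1  2  2
  e 0  0  1  1  1  2  3
  a 0  0  1  1  2  2  3
  a 0  0  1  1  2  2  3
  d 0  0  1  1  2  2  3
  b 0  1  1  2  2  2  3
LCS: 'aee'
LCS length = 3

3


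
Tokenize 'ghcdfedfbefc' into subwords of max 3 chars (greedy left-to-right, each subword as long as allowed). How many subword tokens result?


'ghcdfedfbefc' has 12 characters.
Chunking with max size 3:
  Chunk 1: 'ghc' (positions 0-2)
  Chunk 2: 'dfe' (positions 3-5)
  Chunk 3: 'dfb' (positions 6-8)
  Chunk 4: 'efc' (positions 9-11)
Total chunks: ceil(12 / 3) = 4

4


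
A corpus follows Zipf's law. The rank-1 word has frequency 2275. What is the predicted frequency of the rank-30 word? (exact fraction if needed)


Zipf's law: freq(rank) = f1 / rank
f1 = 2275, rank = 30
freq = 2275 / 30
GCD(2275, 30) = 5
Simplified: 455/6

455/6


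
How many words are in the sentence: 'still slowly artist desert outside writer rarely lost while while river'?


Counting words by splitting on spaces:
  Word 1: 'still'
  Word 2: 'slowly'
  Word 3: 'artist'
  Word 4: 'desert'
  Word 5: 'outside'
  Word 6: 'writer'
  Word 7: 'rarely'
  Word 8: 'lost'
  Word 9: 'while'
  Word 10: 'while'
  Word 11: 'river'
Total words: 11

11


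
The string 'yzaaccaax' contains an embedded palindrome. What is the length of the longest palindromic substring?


Scanning 'yzaaccaax' for palindromic substrings.
Substring at positions 2-7: 'aaccaa'.
Check: reverse('aaccaa') = 'aaccaa' -> palindrome confirmed.
Neighbouring characters ('z' / 'x') break symmetry, so it cannot extend further.
No longer palindromic substring exists; longest length = 6

6


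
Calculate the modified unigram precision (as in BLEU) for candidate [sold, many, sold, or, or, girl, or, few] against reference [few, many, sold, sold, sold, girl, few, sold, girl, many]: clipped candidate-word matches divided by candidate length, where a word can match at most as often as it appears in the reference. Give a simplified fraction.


Reference word counts: {'few': 2, 'girl': 2, 'many': 2, 'sold': 4}
Checking each candidate word (with clipping):
  'sold' -> in reference (ref count 4, used 1/4) -> match (matches: 1)
  'many' -> in reference (ref count 2, used 1/2) -> match (matches: 2)
  'sold' -> in reference (ref count 4, used 2/4) -> match (matches: 3)
  'or' -> not in reference -> no match (matches: 3)
  'or' -> not in reference -> no match (matches: 3)
  'girl' -> in reference (ref count 2, used 1/2) -> match (matches: 4)
  'or' -> not in reference -> no match (matches: 4)
  'few' -> in reference (ref count 2, used 1/2) -> match (matches: 5)
Clipped matches: 5, Candidate length: 8
Precision = 5/8

5/8


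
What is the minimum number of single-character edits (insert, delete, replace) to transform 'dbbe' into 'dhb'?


Building DP table for s1='dbbe' (len 4) and s2='dhb' (len 3):
       d  h  b
    0  1  2  3
  d 1  0  1  2
  b 2  1  1  1
  b 3  2  2  1
  e 4  3  3  2
Edit distance = dp[4][3] = 2

2


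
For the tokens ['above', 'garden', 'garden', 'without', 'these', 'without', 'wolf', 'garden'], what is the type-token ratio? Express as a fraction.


Tokens: 8
Unique types: ('above', 'garden', 'these', 'without', 'wolf') = 5
TTR = 5/8
Already in lowest terms.

5/8


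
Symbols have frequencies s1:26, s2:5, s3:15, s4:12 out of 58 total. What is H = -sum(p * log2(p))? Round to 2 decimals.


Computing entropy H = -sum(p_i * log2(p_i)):
  s1: p = 26/58 = 0.4483, -p*log2(p) = 0.5189
  s2: p = 5/58 = 0.0862, -p*log2(p) = 0.3048
  s3: p = 15/58 = 0.2586, -p*log2(p) = 0.5046
  s4: p = 12/58 = 0.2069, -p*log2(p) = 0.4703
H = sum of terms = 1.7986
Rounded to 2 decimals: 1.80

1.80


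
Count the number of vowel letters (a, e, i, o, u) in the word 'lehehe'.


Scanning each character of 'lehehe':
  Position 1: 'l' -> consonant (running count: 0)
  Position 2: 'e' -> vowel (running count: 1)
  Position 3: 'h' -> consonant (running count: 1)
  Position 4: 'e' -> vowel (running count: 2)
  Position 5: 'h' -> consonant (running count: 2)
  Position 6: 'e' -> vowel (running count: 3)
Total vowels: 3

3


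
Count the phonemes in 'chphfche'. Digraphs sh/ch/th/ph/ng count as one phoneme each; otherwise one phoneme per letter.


Parsing 'chphfche' greedily, digraphs first:
  'ch' -> digraph (1 consonant phoneme) (phonemes so far: 1)
  'ph' -> digraph (1 consonant phoneme) (phonemes so far: 2)
  'f' -> consonant phoneme (phonemes so far: 3)
  'ch' -> digraph (1 consonant phoneme) (phonemes so far: 4)
  'e' -> vowel phoneme (phonemes so far: 5)
Total phonemes: 5

5


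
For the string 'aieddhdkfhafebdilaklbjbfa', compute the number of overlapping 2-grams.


String 'aieddhdkfhafebdilaklbjbfa' has length L = 25.
Number of overlapping n-grams = L - n + 1
Substituting: 25 - 2 + 1 = 24

24


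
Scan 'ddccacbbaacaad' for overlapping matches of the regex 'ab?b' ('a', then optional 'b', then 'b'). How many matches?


Pattern: ab?b means 'a', then optional 'b', then 'b'.
Scanning 'ddccacbbaacaad' position-by-position:
  Pos 0: window 'ddc' -> no
  Pos 1: window 'dcc' -> no
  Pos 2: window 'cca' -> no
  Pos 3: window 'cac' -> no
  Pos 4: window 'acb' -> no
  Pos 5: window 'cbb' -> no
  Pos 6: window 'bba' -> no
  Pos 7: window 'baa' -> no
  Pos 8: window 'aac' -> no
  Pos 9: window 'aca' -> no
  Pos 10: window 'caa' -> no
  Pos 11: window 'aad' -> no
  Pos 12: window 'ad' -> no
  Pos 13: window 'd' -> no
Total matches: 0

0


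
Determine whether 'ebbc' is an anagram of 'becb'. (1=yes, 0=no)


Sort characters of 'ebbc': 'bbce'
Sort characters of 'becb': 'bbce'
Sorted forms match -> they ARE anagrams
Result: 1

1


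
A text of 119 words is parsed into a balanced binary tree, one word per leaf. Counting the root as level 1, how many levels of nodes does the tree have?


In a balanced binary tree with n leaves the deepest leaf is ceil(log2(n)) edges below the root,
so counting node levels inclusive of root and leaves gives ceil(log2(n)) + 1 levels.
log2(119) = 6.8948
ceil(6.8948) = 7
levels = 7 + 1 = 8

8


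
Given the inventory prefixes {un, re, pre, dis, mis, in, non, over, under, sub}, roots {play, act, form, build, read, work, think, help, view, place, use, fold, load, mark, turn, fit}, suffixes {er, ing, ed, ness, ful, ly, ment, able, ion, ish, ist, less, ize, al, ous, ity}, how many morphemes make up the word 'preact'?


Segmenting 'preact' against the inventory:
  'pre' -> prefix (morpheme 1)
  'act' -> root (morpheme 2)
Total morphemes: 2

2


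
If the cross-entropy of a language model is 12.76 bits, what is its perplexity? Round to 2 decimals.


Perplexity formula: PP = 2^H
H = 12.76
PP = 2^12.76
Decompose: 2^12.76 = 2^12 * 2^0.76
2^12 = 4096, 2^0.76 ~ 1.6934906
PP ~ 4096 * 1.6934906 = 6936.5374976
Rounded to 2 decimals: 6936.54

6936.54


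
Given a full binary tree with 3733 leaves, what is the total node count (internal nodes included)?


Leaf nodes (terminals): 3733
Internal nodes = n - 1 = 3733 - 1 = 3732
Total = leaves + internal = 3733 + 3732 = 7465

7465


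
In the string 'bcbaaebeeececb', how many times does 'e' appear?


Scanning 'bcbaaebeeececb' for 'e':
  Position 5: 'e' -> MATCH (count: 1)
  Position 7: 'e' -> MATCH (count: 2)
  Position 8: 'e' -> MATCH (count: 3)
  Position 9: 'e' -> MATCH (count: 4)
  Position 11: 'e' -> MATCH (count: 5)
Total occurrences of 'e': 5

5


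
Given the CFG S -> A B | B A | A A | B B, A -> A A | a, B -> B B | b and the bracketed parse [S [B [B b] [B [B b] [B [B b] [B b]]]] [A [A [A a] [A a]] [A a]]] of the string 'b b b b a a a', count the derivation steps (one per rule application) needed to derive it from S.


Every bracketed nonterminal node [X ...] in the tree is produced by exactly one rule application.
Reading the tree off as a leftmost derivation:
  Step 1: S  =>  B A   (applied S -> B A)
  Step 2: B A  =>  B B A   (applied B -> B B)
  Step 3: B B A  =>  b B A   (applied B -> b)
  Step 4: b B A  =>  b B B A   (applied B -> B B)
  Step 5: b B B A  =>  b b B A   (applied B -> b)
  Step 6: b b B A  =>  b b B B A   (applied B -> B B)
  Step 7: b b B B A  =>  b b b B A   (applied B -> b)
  Step 8: b b b B A  =>  b b b b A   (applied B -> b)
  Step 9: b b b b A  =>  b b b b A A   (applied A -> A A)
  Step 10: b b b b A A  =>  b b b b A A A   (applied A -> A A)
  Step 11: b b b b A A A  =>  b b b b a A A   (applied A -> a)
  Step 12: b b b b a A A  =>  b b b b a a A   (applied A -> a)
  Step 13: b b b b a a A  =>  b b b b a a a   (applied A -> a)
Final yield: b b b b a a a
Total rewrite steps: 13

13


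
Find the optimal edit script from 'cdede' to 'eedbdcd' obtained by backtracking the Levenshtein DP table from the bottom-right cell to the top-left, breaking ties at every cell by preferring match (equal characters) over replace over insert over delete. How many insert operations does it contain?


Edit distance = 5. Backtracking from cell (5, 7) with preference match > replace > insert > delete,
then listing the resulting alignment 'cdede' -> 'eedbdcd' left to right:
  Step 1: insert 'e' [insertion #1]
  Step 2: replace c->e
  Step 3: keep 'd'
  Step 4: replace e->b
  Step 5: keep 'd'
  Step 6: insert 'c' [insertion #2]
  Step 7: replace e->d
Total insertions: 2

2


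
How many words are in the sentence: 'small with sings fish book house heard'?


Counting words by splitting on spaces:
  Word 1: 'small'
  Word 2: 'with'
  Word 3: 'sings'
  Word 4: 'fish'
  Word 5: 'book'
  Word 6: 'house'
  Word 7: 'heard'
Total words: 7

7


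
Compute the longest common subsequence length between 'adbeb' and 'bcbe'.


DP table for LCS of 'adbeb' and 'bcbe':
       b  c  b  e
    0  0  0  0  0
  a 0  0  0  0  0
  d 0  0  0  0  0
  b 0  1  1  1  1
  e 0  1  1  1  2
  b 0  1  1  2  2
LCS: 'be'
LCS length = 2

2


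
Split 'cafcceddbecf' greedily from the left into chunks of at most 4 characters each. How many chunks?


'cafcceddbecf' has 12 characters.
Chunking with max size 4:
  Chunk 1: 'cafc' (positions 0-3)
  Chunk 2: 'cedd' (positions 4-7)
  Chunk 3: 'becf' (positions 8-11)
Total chunks: ceil(12 / 4) = 3

3


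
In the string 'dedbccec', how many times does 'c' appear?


Scanning 'dedbccec' for 'c':
  Position 4: 'c' -> MATCH (count: 1)
  Position 5: 'c' -> MATCH (count: 2)
  Position 7: 'c' -> MATCH (count: 3)
Total occurrences of 'c': 3

3


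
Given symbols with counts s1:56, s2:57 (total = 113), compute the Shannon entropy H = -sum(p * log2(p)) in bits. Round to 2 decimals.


Computing entropy H = -sum(p_i * log2(p_i)):
  s1: p = 56/113 = 0.4956, -p*log2(p) = 0.5019
  s2: p = 57/113 = 0.5044, -p*log2(p) = 0.4980
H = sum of terms = 0.9999
Rounded to 2 decimals: 1.00

1.00


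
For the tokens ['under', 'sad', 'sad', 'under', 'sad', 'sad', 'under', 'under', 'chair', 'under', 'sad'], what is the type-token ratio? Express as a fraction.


Tokens: 11
Unique types: ('chair', 'sad', 'under') = 3
TTR = 3/11
Already in lowest terms.

3/11


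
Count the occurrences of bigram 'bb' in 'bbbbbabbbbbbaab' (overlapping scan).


Scanning 'bbbbbabbbbbbaab' for bigram 'bb':
  Position 0: 'bb' -> MATCH
  Position 1: 'bb' -> MATCH
  Position 2: 'bb' -> MATCH
  Position 3: 'bb' -> MATCH
  Position 4: 'ba' -> no
  Position 5: 'ab' -> no
  Position 6: 'bb' -> MATCH
  Position 7: 'bb' -> MATCH
  Position 8: 'bb' -> MATCH
  Position 9: 'bb' -> MATCH
  Position 10: 'bb' -> MATCH
  Position 11: 'ba' -> no
  Position 12: 'aa' -> no
  Position 13: 'ab' -> no
Total matches: 9

9


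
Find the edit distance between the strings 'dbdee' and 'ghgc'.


Building DP table for s1='dbdee' (len 5) and s2='ghgc' (len 4):
       g  h  g  c
    0  1  2  3  4
  d 1  1  2  3  4
  b 2  2  2  3  4
  d 3  3  3  3  4
  e 4  4  4  4  4
  e 5  5  5  5  5
Edit distance = dp[5][4] = 5

5


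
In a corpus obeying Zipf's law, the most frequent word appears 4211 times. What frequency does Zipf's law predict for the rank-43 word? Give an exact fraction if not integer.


Zipf's law: freq(rank) = f1 / rank
f1 = 4211, rank = 43
freq = 4211 / 43
GCD(4211, 43) = 1
Simplified: 4211/43

4211/43


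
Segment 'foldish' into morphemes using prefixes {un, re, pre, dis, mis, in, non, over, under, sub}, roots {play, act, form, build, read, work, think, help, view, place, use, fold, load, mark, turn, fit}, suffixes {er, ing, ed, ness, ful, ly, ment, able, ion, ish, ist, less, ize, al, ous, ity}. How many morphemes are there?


Segmenting 'foldish' against the inventory:
  'fold' -> root (morpheme 1)
  'ish' -> suffix (morpheme 2)
Total morphemes: 2

2


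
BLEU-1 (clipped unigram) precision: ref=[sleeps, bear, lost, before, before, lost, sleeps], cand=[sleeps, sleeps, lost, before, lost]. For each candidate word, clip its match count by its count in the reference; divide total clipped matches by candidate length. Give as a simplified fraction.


Reference word counts: {'bear': 1, 'before': 2, 'lost': 2, 'sleeps': 2}
Checking each candidate word (with clipping):
  'sleeps' -> in reference (ref count 2, used 1/2) -> match (matches: 1)
  'sleeps' -> in reference (ref count 2, used 2/2) -> match (matches: 2)
  'lost' -> in reference (ref count 2, used 1/2) -> match (matches: 3)
  'before' -> in reference (ref count 2, used 1/2) -> match (matches: 4)
  'lost' -> in reference (ref count 2, used 2/2) -> match (matches: 5)
Clipped matches: 5, Candidate length: 5
Precision = 5/5 = 1

1


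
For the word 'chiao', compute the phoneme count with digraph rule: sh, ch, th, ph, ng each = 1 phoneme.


Parsing 'chiao' greedily, digraphs first:
  'ch' -> digraph (1 consonant phoneme) (phonemes so far: 1)
  'i' -> vowel phoneme (phonemes so far: 2)
  'a' -> vowel phoneme (phonemes so far: 3)
  'o' -> vowel phoneme (phonemes so far: 4)
Total phonemes: 4

4


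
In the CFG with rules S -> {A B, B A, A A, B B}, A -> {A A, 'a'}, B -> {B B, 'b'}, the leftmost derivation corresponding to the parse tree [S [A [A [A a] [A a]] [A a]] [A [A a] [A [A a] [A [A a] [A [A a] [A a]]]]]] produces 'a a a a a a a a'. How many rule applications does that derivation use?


Every bracketed nonterminal node [X ...] in the tree is produced by exactly one rule application.
Reading the tree off as a leftmost derivation:
  Step 1: S  =>  A A   (applied S -> A A)
  Step 2: A A  =>  A A A   (applied A -> A A)
  Step 3: A A A  =>  A A A A   (applied A -> A A)
  Step 4: A A A A  =>  a A A A   (applied A -> a)
  Step 5: a A A A  =>  a a A A   (applied A -> a)
  Step 6: a a A A  =>  a a a A   (applied A -> a)
  Step 7: a a a A  =>  a a a A A   (applied A -> A A)
  Step 8: a a a A A  =>  a a a a A   (applied A -> a)
  Step 9: a a a a A  =>  a a a a A A   (applied A -> A A)
  Step 10: a a a a A A  =>  a a a a a A   (applied A -> a)
  Step 11: a a a a a A  =>  a a a a a A A   (applied A -> A A)
  Step 12: a a a a a A A  =>  a a a a a a A   (applied A -> a)
  Step 13: a a a a a a A  =>  a a a a a a A A   (applied A -> A A)
  Step 14: a a a a a a A A  =>  a a a a a a a A   (applied A -> a)
  Step 15: a a a a a a a A  =>  a a a a a a a a   (applied A -> a)
Final yield: a a a a a a a a
Total rewrite steps: 15

15


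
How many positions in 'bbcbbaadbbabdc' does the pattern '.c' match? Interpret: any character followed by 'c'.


Pattern: .c means any character followed by 'c'.
Scanning 'bbcbbaadbbabdc' position-by-position:
  Pos 0: window 'bb' -> no
  Pos 1: window 'bc' -> MATCH
  Pos 2: window 'cb' -> no
  Pos 3: window 'bb' -> no
  Pos 4: window 'ba' -> no
  Pos 5: window 'aa' -> no
  Pos 6: window 'ad' -> no
  Pos 7: window 'db' -> no
  Pos 8: window 'bb' -> no
  Pos 9: window 'ba' -> no
  Pos 10: window 'ab' -> no
  Pos 11: window 'bd' -> no
  Pos 12: window 'dc' -> MATCH
  Pos 13: window 'c' -> no
Total matches: 2

2


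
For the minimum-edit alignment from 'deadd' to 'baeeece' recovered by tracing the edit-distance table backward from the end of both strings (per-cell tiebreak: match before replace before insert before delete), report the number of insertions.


Edit distance = 6. Backtracking from cell (5, 7) with preference match > replace > insert > delete,
then listing the resulting alignment 'deadd' -> 'baeeece' left to right:
  Step 1: insert 'b' [insertion #1]
  Step 2: insert 'a' [insertion #2]
  Step 3: replace d->e
  Step 4: keep 'e'
  Step 5: replace a->e
  Step 6: replace d->c
  Step 7: replace d->e
Total insertions: 2

2


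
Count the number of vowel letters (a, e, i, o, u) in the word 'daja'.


Scanning each character of 'daja':
  Position 1: 'd' -> consonant (running count: 0)
  Position 2: 'a' -> vowel (running count: 1)
  Position 3: 'j' -> consonant (running count: 1)
  Position 4: 'a' -> vowel (running count: 2)
Total vowels: 2

2


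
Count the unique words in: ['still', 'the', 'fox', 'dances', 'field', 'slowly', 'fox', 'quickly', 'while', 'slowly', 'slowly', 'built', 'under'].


Listing all tokens and tracking unique types:
  Token 1: 'still' -> NEW (unique so far: 1)
  Token 2: 'the' -> NEW (unique so far: 2)
  Token 3: 'fox' -> NEW (unique so far: 3)
  Token 4: 'dances' -> NEW (unique so far: 4)
  Token 5: 'field' -> NEW (unique so far: 5)
  Token 6: 'slowly' -> NEW (unique so far: 6)
  Token 7: 'fox' -> duplicate (unique so far: 6)
  Token 8: 'quickly' -> NEW (unique so far: 7)
  Token 9: 'while' -> NEW (unique so far: 8)
  Token 10: 'slowly' -> duplicate (unique so far: 8)
  Token 11: 'slowly' -> duplicate (unique so far: 8)
  Token 12: 'built' -> NEW (unique so far: 9)
  Token 13: 'under' -> NEW (unique so far: 10)
Unique types: ('built', 'dances', 'field', 'fox', 'quickly', 'slowly', 'still', 'the', 'under', 'while')
Vocabulary size: 10

10
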